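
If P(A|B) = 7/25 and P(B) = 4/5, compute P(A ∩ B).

By definition, P(A|B) = P(A ∩ B) / P(B)
So P(A ∩ B) = P(A|B) × P(B)
= 7/25 × 4/5
= 28/125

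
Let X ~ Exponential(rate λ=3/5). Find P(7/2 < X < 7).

P(7/2 < X < 7) = ∫_{7/2}^{7} f(x) dx
where f(x) = \frac{3 e^{- \frac{3 x}{5}}}{5}
= - \frac{1}{e^{\frac{21}{5}}} + e^{- \frac{21}{10}}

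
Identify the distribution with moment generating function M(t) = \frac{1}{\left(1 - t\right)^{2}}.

The MGF M(t) = \frac{1}{\left(1 - t\right)^{2}} is the standard form for the Gamma distribution.
Comparing with the known MGF formula identifies: Gamma(shape α=2, rate β=1)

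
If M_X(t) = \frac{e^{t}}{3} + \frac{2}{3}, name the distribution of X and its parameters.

The MGF M(t) = \frac{e^{t}}{3} + \frac{2}{3} is the standard form for the Bernoulli distribution.
Comparing with the known MGF formula identifies: Bernoulli(p=1/3)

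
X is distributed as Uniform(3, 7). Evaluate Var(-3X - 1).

For X ~ Uniform(3, 7):
Var(X) = \frac{4}{3}
Var(-3X - 1) = (-3)² × Var(X) = 9 × \frac{4}{3} = 12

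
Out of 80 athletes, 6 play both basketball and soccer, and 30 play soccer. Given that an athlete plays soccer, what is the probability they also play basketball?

P(A ∩ B) = 6/80 = 3/40
P(B) = 30/80 = 3/8
P(A|B) = P(A ∩ B) / P(B) = (3/40) / (3/8) = 1/5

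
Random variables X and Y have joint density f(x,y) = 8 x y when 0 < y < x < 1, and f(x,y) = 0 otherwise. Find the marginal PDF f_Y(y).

f_Y(y) = ∫_y^1 8 x y dx = 4 y \left(1 - y^{2}\right)
for 0 < y < 1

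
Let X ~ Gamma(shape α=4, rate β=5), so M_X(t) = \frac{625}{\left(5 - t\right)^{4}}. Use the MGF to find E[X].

To find E[X], compute M^(1)(0):
M^(1)(t) = \frac{2500}{\left(5 - t\right)^{5}}
M^(1)(0) = \frac{4}{5}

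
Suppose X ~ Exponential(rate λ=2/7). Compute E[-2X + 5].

For X ~ Exponential(rate λ=2/7):
E[X] = \frac{7}{2}
E[-2X + 5] = -2 × E[X] + 5 = -2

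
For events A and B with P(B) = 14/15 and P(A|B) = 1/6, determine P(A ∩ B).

By definition, P(A|B) = P(A ∩ B) / P(B)
So P(A ∩ B) = P(A|B) × P(B)
= 1/6 × 14/15
= 7/45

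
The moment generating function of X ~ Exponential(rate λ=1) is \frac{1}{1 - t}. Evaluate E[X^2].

To find E[X^2], compute M^(2)(0):
M^(1)(t) = \frac{1}{\left(1 - t\right)^{2}}
M^(2)(t) = \frac{2}{\left(1 - t\right)^{3}}
M^(2)(0) = 2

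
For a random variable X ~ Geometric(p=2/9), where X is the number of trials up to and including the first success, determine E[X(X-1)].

E[X(X-1)] = E[X² - X] = E[X²] - E[X]
E[X] = \frac{9}{2}
E[X²] = Var(X) + (E[X])² = \frac{63}{4} + (\frac{9}{2})² = 36
E[X(X-1)] = 36 - \frac{9}{2} = \frac{63}{2}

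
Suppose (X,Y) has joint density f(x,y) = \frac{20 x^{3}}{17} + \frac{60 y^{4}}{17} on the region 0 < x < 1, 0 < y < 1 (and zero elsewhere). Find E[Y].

E[Y] = ∫_0^1 ∫_0^1 y × f(x,y) dx dy
= \frac{25}{34}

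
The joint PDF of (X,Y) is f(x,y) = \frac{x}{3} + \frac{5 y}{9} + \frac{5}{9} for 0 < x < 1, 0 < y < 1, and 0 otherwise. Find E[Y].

E[Y] = ∫_0^1 ∫_0^1 y × f(x,y) dx dy
= \frac{59}{108}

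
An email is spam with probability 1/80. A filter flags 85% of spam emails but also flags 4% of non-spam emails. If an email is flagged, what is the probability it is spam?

Let D = the rare event, + = positive/flagged.
P(D) = 1/80
P(+|D) = 85/100 = 17/20
P(+|D') = 4/100 = 1/25
P(+) = P(+|D)P(D) + P(+|D')P(D')
     = \frac{17}{20} × \frac{1}{80} + \frac{1}{25} × \frac{79}{80}
     = \frac{401}{8000}
P(D|+) = P(+|D)P(D)/P(+) = \frac{85}{401}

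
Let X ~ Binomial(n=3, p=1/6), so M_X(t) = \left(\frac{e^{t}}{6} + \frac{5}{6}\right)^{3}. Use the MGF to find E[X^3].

To find E[X^3], compute M^(3)(0):
M^(1)(t) = \frac{\left(\frac{e^{t}}{6} + \frac{5}{6}\right)^{2} e^{t}}{2}
M^(2)(t) = \frac{\left(\frac{e^{t}}{6} + \frac{5}{6}\right)^{2} e^{t}}{2} + \frac{\left(\frac{e^{t}}{6} + \frac{5}{6}\right) e^{2 t}}{6}
M^(3)(t) = \frac{\left(\frac{e^{t}}{6} + \frac{5}{6}\right)^{2} e^{t}}{2} + \frac{\left(\frac{e^{t}}{6} + \frac{5}{6}\right) e^{2 t}}{2} + \frac{e^{3 t}}{36}
M^(3)(0) = \frac{37}{36}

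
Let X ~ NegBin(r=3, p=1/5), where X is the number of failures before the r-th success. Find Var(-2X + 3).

For X ~ NegBin(r=3, p=1/5), where X is the number of failures before the r-th success:
Var(X) = 60
Var(-2X + 3) = (-2)² × Var(X) = 4 × 60 = 240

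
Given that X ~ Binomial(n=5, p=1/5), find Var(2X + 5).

For X ~ Binomial(n=5, p=1/5):
Var(X) = \frac{4}{5}
Var(2X + 5) = (2)² × Var(X) = 4 × \frac{4}{5} = \frac{16}{5}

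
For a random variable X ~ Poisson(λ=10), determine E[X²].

Using the identity E[X²] = Var(X) + (E[X])²:
E[X] = 10
Var(X) = 10
E[X²] = 10 + (10)²
= 110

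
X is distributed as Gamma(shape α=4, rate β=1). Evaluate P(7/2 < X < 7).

P(7/2 < X < 7) = ∫_{7/2}^{7} f(x) dx
where f(x) = \frac{x^{3} e^{- x}}{6}
= - \frac{269}{3 e^{7}} + \frac{853}{48 e^{\frac{7}{2}}}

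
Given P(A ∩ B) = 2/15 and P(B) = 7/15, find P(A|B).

P(A|B) = P(A ∩ B) / P(B)
= (2/15) / (7/15)
= 2/7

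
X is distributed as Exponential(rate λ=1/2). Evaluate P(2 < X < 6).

P(2 < X < 6) = ∫_{2}^{6} f(x) dx
where f(x) = \frac{e^{- \frac{x}{2}}}{2}
= - \frac{1 - e^{2}}{e^{3}}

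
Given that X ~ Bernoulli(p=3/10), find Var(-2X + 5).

For X ~ Bernoulli(p=3/10):
Var(X) = \frac{21}{100}
Var(-2X + 5) = (-2)² × Var(X) = 4 × \frac{21}{100} = \frac{21}{25}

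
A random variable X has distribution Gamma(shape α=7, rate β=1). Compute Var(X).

For X ~ Gamma(shape α=7, rate β=1):
Var(X) = 7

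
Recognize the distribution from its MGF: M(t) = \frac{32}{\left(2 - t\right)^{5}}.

The MGF M(t) = \frac{32}{\left(2 - t\right)^{5}} is the standard form for the Gamma distribution.
Comparing with the known MGF formula identifies: Gamma(shape α=5, rate β=2)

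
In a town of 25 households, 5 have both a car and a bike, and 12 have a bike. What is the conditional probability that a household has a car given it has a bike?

P(A ∩ B) = 5/25 = 1/5
P(B) = 12/25
P(A|B) = P(A ∩ B) / P(B) = (1/5) / (12/25) = 5/12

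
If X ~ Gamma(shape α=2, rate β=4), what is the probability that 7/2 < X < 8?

P(7/2 < X < 8) = ∫_{7/2}^{8} f(x) dx
where f(x) = 16 x e^{- 4 x}
= \frac{3 \left(-11 + 5 e^{18}\right)}{e^{32}}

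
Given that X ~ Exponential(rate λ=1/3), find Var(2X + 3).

For X ~ Exponential(rate λ=1/3):
Var(X) = 9
Var(2X + 3) = (2)² × Var(X) = 4 × 9 = 36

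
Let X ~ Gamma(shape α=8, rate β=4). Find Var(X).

For X ~ Gamma(shape α=8, rate β=4):
Var(X) = \frac{1}{2}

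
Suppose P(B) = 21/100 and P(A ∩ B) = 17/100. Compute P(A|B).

P(A|B) = P(A ∩ B) / P(B)
= (17/100) / (21/100)
= 17/21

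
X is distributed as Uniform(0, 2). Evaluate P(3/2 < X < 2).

P(3/2 < X < 2) = ∫_{3/2}^{2} f(x) dx
where f(x) = \frac{1}{2}
= \frac{1}{4}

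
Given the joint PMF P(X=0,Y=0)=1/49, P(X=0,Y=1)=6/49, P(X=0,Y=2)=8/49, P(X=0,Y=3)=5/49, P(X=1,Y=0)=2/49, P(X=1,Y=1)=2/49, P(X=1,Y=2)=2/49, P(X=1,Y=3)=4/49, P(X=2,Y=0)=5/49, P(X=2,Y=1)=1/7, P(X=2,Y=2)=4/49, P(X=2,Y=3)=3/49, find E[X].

First find marginal of X:
P(X=0) = 20/49
P(X=1) = 10/49
P(X=2) = 19/49
E[X] = 0 × 20/49 + 1 × 10/49 + 2 × 19/49 = 48/49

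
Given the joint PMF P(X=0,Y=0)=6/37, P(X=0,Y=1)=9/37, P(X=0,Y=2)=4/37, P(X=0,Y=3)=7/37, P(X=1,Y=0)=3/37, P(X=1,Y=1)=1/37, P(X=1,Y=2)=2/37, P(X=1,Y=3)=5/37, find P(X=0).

P(X=0) = P(X=0,Y=0) + P(X=0,Y=1) + P(X=0,Y=2) + P(X=0,Y=3)
= 6/37 + 9/37 + 4/37 + 7/37
= 26/37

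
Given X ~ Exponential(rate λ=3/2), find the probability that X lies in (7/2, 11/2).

P(7/2 < X < 11/2) = ∫_{7/2}^{11/2} f(x) dx
where f(x) = \frac{3 e^{- \frac{3 x}{2}}}{2}
= - \frac{1 - e^{3}}{e^{\frac{33}{4}}}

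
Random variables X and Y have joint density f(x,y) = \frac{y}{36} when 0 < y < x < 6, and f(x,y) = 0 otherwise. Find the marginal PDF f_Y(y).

f_Y(y) = ∫_y^6 \frac{y}{36} dx = \frac{y \left(6 - y\right)}{36}
for 0 < y < 6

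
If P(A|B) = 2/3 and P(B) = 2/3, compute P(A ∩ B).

By definition, P(A|B) = P(A ∩ B) / P(B)
So P(A ∩ B) = P(A|B) × P(B)
= 2/3 × 2/3
= 4/9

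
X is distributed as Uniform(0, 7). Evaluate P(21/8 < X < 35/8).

P(21/8 < X < 35/8) = ∫_{21/8}^{35/8} f(x) dx
where f(x) = \frac{1}{7}
= \frac{1}{4}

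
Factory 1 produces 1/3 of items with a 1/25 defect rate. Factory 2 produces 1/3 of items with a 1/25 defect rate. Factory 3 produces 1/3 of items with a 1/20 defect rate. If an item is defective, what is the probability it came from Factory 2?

Using Bayes' theorem:
P(F1) = 1/3, P(D|F1) = 1/25
P(F2) = 1/3, P(D|F2) = 1/25
P(F3) = 1/3, P(D|F3) = 1/20
P(D) = P(D|F1)P(F1) + P(D|F2)P(F2) + P(D|F3)P(F3)
     = \frac{13}{300}
P(F2|D) = P(D|F2)P(F2) / P(D)
= \frac{4}{13}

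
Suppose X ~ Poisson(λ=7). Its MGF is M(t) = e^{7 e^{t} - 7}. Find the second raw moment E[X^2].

To find E[X^2], compute M^(2)(0):
M^(1)(t) = 7 e^{t} e^{7 e^{t} - 7}
M^(2)(t) = 49 e^{2 t} e^{7 e^{t} - 7} + 7 e^{t} e^{7 e^{t} - 7}
M^(2)(0) = 56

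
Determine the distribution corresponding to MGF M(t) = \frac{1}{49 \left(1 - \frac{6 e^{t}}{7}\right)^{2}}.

The MGF M(t) = \frac{1}{49 \left(1 - \frac{6 e^{t}}{7}\right)^{2}} is the standard form for the NegativeBinomial distribution.
Comparing with the known MGF formula identifies: NegBin(r=2, p=1/7), X = failures before r-th success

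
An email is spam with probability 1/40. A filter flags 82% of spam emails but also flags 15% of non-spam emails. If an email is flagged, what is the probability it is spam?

Let D = the rare event, + = positive/flagged.
P(D) = 1/40
P(+|D) = 82/100 = 41/50
P(+|D') = 15/100 = 3/20
P(+) = P(+|D)P(D) + P(+|D')P(D')
     = \frac{41}{50} × \frac{1}{40} + \frac{3}{20} × \frac{39}{40}
     = \frac{667}{4000}
P(D|+) = P(+|D)P(D)/P(+) = \frac{82}{667}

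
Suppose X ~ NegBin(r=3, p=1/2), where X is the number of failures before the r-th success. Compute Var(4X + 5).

For X ~ NegBin(r=3, p=1/2), where X is the number of failures before the r-th success:
Var(X) = 6
Var(4X + 5) = (4)² × Var(X) = 16 × 6 = 96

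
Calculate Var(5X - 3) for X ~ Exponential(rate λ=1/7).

For X ~ Exponential(rate λ=1/7):
Var(X) = 49
Var(5X - 3) = (5)² × Var(X) = 25 × 49 = 1225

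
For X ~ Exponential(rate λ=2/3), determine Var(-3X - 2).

For X ~ Exponential(rate λ=2/3):
Var(X) = \frac{9}{4}
Var(-3X - 2) = (-3)² × Var(X) = 9 × \frac{9}{4} = \frac{81}{4}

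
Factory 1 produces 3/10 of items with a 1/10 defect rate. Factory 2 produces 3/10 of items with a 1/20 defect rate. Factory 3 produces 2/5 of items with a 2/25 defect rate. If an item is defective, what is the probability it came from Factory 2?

Using Bayes' theorem:
P(F1) = 3/10, P(D|F1) = 1/10
P(F2) = 3/10, P(D|F2) = 1/20
P(F3) = 2/5, P(D|F3) = 2/25
P(D) = P(D|F1)P(F1) + P(D|F2)P(F2) + P(D|F3)P(F3)
     = \frac{77}{1000}
P(F2|D) = P(D|F2)P(F2) / P(D)
= \frac{15}{77}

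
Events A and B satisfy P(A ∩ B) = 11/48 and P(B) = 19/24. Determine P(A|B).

P(A|B) = P(A ∩ B) / P(B)
= (11/48) / (19/24)
= 11/38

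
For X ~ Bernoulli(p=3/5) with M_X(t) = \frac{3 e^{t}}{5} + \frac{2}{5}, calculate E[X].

To find E[X], compute M^(1)(0):
M^(1)(t) = \frac{3 e^{t}}{5}
M^(1)(0) = \frac{3}{5}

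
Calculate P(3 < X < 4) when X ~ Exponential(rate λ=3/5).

P(3 < X < 4) = ∫_{3}^{4} f(x) dx
where f(x) = \frac{3 e^{- \frac{3 x}{5}}}{5}
= - \frac{1 - e^{\frac{3}{5}}}{e^{\frac{12}{5}}}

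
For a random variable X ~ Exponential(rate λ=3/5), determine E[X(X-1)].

E[X(X-1)] = E[X² - X] = E[X²] - E[X]
E[X] = \frac{5}{3}
E[X²] = Var(X) + (E[X])² = \frac{25}{9} + (\frac{5}{3})² = \frac{50}{9}
E[X(X-1)] = \frac{50}{9} - \frac{5}{3} = \frac{35}{9}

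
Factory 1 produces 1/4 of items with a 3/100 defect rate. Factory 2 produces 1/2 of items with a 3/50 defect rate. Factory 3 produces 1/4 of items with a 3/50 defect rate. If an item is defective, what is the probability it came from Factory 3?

Using Bayes' theorem:
P(F1) = 1/4, P(D|F1) = 3/100
P(F2) = 1/2, P(D|F2) = 3/50
P(F3) = 1/4, P(D|F3) = 3/50
P(D) = P(D|F1)P(F1) + P(D|F2)P(F2) + P(D|F3)P(F3)
     = \frac{21}{400}
P(F3|D) = P(D|F3)P(F3) / P(D)
= \frac{2}{7}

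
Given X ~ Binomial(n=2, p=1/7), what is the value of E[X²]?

Using the identity E[X²] = Var(X) + (E[X])²:
E[X] = \frac{2}{7}
Var(X) = \frac{12}{49}
E[X²] = \frac{12}{49} + (\frac{2}{7})²
= \frac{16}{49}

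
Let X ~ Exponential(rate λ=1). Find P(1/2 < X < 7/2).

P(1/2 < X < 7/2) = ∫_{1/2}^{7/2} f(x) dx
where f(x) = e^{- x}
= - \frac{1 - e^{3}}{e^{\frac{7}{2}}}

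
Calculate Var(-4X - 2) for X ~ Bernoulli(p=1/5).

For X ~ Bernoulli(p=1/5):
Var(X) = \frac{4}{25}
Var(-4X - 2) = (-4)² × Var(X) = 16 × \frac{4}{25} = \frac{64}{25}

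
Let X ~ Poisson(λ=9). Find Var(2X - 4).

For X ~ Poisson(λ=9):
Var(X) = 9
Var(2X - 4) = (2)² × Var(X) = 4 × 9 = 36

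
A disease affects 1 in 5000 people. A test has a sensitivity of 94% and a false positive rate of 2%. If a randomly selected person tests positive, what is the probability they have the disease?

Let D = the rare event, + = positive/flagged.
P(D) = 1/5000
P(+|D) = 94/100 = 47/50
P(+|D') = 2/100 = 1/50
P(+) = P(+|D)P(D) + P(+|D')P(D')
     = \frac{47}{50} × \frac{1}{5000} + \frac{1}{50} × \frac{4999}{5000}
     = \frac{2523}{125000}
P(D|+) = P(+|D)P(D)/P(+) = \frac{47}{5046}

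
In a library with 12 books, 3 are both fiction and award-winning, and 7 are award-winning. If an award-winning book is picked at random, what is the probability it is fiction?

P(A ∩ B) = 3/12 = 1/4
P(B) = 7/12
P(A|B) = P(A ∩ B) / P(B) = (1/4) / (7/12) = 3/7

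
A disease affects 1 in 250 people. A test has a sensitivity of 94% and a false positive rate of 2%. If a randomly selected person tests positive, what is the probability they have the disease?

Let D = the rare event, + = positive/flagged.
P(D) = 1/250
P(+|D) = 94/100 = 47/50
P(+|D') = 2/100 = 1/50
P(+) = P(+|D)P(D) + P(+|D')P(D')
     = \frac{47}{50} × \frac{1}{250} + \frac{1}{50} × \frac{249}{250}
     = \frac{74}{3125}
P(D|+) = P(+|D)P(D)/P(+) = \frac{47}{296}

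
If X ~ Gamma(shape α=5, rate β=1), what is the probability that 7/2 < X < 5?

P(7/2 < X < 5) = ∫_{7/2}^{5} f(x) dx
where f(x) = \frac{x^{4} e^{- x}}{24}
= - \frac{523}{8 e^{5}} + \frac{3075}{128 e^{\frac{7}{2}}}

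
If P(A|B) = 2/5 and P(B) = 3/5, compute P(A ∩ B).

By definition, P(A|B) = P(A ∩ B) / P(B)
So P(A ∩ B) = P(A|B) × P(B)
= 2/5 × 3/5
= 6/25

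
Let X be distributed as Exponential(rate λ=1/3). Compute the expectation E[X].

For X ~ Exponential(rate λ=1/3), the expected value is:
E[X] = 3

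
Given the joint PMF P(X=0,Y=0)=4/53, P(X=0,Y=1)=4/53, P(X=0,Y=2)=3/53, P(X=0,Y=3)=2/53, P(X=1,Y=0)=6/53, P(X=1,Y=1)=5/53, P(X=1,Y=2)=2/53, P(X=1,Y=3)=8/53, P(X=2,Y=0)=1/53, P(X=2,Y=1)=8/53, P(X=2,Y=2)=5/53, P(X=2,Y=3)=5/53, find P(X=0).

P(X=0) = P(X=0,Y=0) + P(X=0,Y=1) + P(X=0,Y=2) + P(X=0,Y=3)
= 4/53 + 4/53 + 3/53 + 2/53
= 13/53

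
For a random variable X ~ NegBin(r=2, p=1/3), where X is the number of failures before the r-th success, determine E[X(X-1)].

E[X(X-1)] = E[X² - X] = E[X²] - E[X]
E[X] = 4
E[X²] = Var(X) + (E[X])² = 12 + (4)² = 28
E[X(X-1)] = 28 - 4 = 24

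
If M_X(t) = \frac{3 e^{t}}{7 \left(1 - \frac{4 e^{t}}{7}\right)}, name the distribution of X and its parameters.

The MGF M(t) = \frac{3 e^{t}}{7 \left(1 - \frac{4 e^{t}}{7}\right)} is the standard form for the Geometric distribution.
Comparing with the known MGF formula identifies: Geometric(p=3/7), X = trial number of first success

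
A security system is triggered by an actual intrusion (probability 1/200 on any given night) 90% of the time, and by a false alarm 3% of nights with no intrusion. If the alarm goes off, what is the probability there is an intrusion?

Let D = the rare event, + = positive/flagged.
P(D) = 1/200
P(+|D) = 90/100 = 9/10
P(+|D') = 3/100
P(+) = P(+|D)P(D) + P(+|D')P(D')
     = \frac{9}{10} × \frac{1}{200} + \frac{3}{100} × \frac{199}{200}
     = \frac{687}{20000}
P(D|+) = P(+|D)P(D)/P(+) = \frac{30}{229}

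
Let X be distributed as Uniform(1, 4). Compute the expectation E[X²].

Using the identity E[X²] = Var(X) + (E[X])²:
E[X] = \frac{5}{2}
Var(X) = \frac{3}{4}
E[X²] = \frac{3}{4} + (\frac{5}{2})²
= 7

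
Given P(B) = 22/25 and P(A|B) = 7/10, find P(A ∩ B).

By definition, P(A|B) = P(A ∩ B) / P(B)
So P(A ∩ B) = P(A|B) × P(B)
= 7/10 × 22/25
= 77/125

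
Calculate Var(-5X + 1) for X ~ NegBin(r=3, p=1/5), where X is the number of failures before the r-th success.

For X ~ NegBin(r=3, p=1/5), where X is the number of failures before the r-th success:
Var(X) = 60
Var(-5X + 1) = (-5)² × Var(X) = 25 × 60 = 1500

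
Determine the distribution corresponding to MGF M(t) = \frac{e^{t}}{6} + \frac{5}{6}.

The MGF M(t) = \frac{e^{t}}{6} + \frac{5}{6} is the standard form for the Bernoulli distribution.
Comparing with the known MGF formula identifies: Bernoulli(p=1/6)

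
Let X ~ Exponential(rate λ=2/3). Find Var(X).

For X ~ Exponential(rate λ=2/3):
Var(X) = \frac{9}{4}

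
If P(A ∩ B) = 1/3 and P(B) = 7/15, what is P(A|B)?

P(A|B) = P(A ∩ B) / P(B)
= (1/3) / (7/15)
= 5/7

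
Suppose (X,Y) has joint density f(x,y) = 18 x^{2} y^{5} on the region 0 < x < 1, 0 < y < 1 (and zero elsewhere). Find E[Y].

E[Y] = ∫_0^1 ∫_0^1 y × f(x,y) dx dy
= \frac{6}{7}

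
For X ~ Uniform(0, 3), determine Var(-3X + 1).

For X ~ Uniform(0, 3):
Var(X) = \frac{3}{4}
Var(-3X + 1) = (-3)² × Var(X) = 9 × \frac{3}{4} = \frac{27}{4}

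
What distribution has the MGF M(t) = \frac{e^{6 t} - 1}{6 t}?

The MGF M(t) = \frac{e^{6 t} - 1}{6 t} is the standard form for the Uniform distribution.
Comparing with the known MGF formula identifies: Uniform(0, 6)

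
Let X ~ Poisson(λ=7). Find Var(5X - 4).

For X ~ Poisson(λ=7):
Var(X) = 7
Var(5X - 4) = (5)² × Var(X) = 25 × 7 = 175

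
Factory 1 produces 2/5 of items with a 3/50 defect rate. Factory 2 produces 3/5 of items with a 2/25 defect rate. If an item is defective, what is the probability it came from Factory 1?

Using Bayes' theorem:
P(F1) = 2/5, P(D|F1) = 3/50
P(F2) = 3/5, P(D|F2) = 2/25
P(D) = P(D|F1)P(F1) + P(D|F2)P(F2)
     = \frac{9}{125}
P(F1|D) = P(D|F1)P(F1) / P(D)
= \frac{1}{3}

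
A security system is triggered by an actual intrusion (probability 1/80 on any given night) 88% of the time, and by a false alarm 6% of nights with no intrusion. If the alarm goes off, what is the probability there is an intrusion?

Let D = the rare event, + = positive/flagged.
P(D) = 1/80
P(+|D) = 88/100 = 22/25
P(+|D') = 6/100 = 3/50
P(+) = P(+|D)P(D) + P(+|D')P(D')
     = \frac{22}{25} × \frac{1}{80} + \frac{3}{50} × \frac{79}{80}
     = \frac{281}{4000}
P(D|+) = P(+|D)P(D)/P(+) = \frac{44}{281}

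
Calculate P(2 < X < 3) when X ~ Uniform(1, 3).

P(2 < X < 3) = ∫_{2}^{3} f(x) dx
where f(x) = \frac{1}{2}
= \frac{1}{2}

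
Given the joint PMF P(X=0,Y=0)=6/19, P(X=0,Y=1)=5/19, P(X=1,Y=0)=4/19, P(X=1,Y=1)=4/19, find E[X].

First find marginal of X:
P(X=0) = 11/19
P(X=1) = 8/19
E[X] = 0 × 11/19 + 1 × 8/19 = 8/19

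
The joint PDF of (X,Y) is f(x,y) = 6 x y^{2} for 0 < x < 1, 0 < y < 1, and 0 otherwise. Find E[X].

E[X] = ∫_0^1 ∫_0^1 x × f(x,y) dy dx
= ∫_0^1 ∫_0^1 x × (6 x y^{2}) dy dx
= \frac{2}{3}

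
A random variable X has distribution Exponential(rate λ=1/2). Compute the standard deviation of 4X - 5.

For X ~ Exponential(rate λ=1/2):
Var(X) = 4
SD(X) = √(Var(X)) = √(4) = 2
SD(4X - 5) = |4| × SD(X) = 4 × 2 = 8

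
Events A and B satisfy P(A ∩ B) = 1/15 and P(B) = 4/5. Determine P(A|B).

P(A|B) = P(A ∩ B) / P(B)
= (1/15) / (4/5)
= 1/12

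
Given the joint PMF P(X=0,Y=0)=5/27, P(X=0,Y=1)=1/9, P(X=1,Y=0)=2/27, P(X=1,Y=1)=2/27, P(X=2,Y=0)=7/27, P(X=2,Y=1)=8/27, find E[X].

First find marginal of X:
P(X=0) = 8/27
P(X=1) = 4/27
P(X=2) = 5/9
E[X] = 0 × 8/27 + 1 × 4/27 + 2 × 5/9 = 34/27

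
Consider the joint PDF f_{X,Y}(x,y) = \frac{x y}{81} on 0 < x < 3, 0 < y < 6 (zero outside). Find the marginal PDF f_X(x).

f_X(x) = ∫_0^6 f(x,y) dy
= ∫_0^6 \frac{x y}{81} dy
= \frac{2 x}{9} for 0 < x < 3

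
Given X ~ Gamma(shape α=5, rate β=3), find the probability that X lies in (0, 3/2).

P(0 < X < 3/2) = ∫_{0}^{3/2} f(x) dx
where f(x) = \frac{81 x^{4} e^{- 3 x}}{8}
= 1 - \frac{6131}{128 e^{\frac{9}{2}}}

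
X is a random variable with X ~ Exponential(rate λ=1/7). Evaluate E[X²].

Using the identity E[X²] = Var(X) + (E[X])²:
E[X] = 7
Var(X) = 49
E[X²] = 49 + (7)²
= 98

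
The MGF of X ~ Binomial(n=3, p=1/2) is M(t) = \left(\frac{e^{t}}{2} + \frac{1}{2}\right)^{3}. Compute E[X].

To find E[X], compute M^(1)(0):
M^(1)(t) = \frac{3 \left(\frac{e^{t}}{2} + \frac{1}{2}\right)^{2} e^{t}}{2}
M^(1)(0) = \frac{3}{2}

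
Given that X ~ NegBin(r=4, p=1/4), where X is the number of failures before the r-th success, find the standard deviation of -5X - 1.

For X ~ NegBin(r=4, p=1/4), where X is the number of failures before the r-th success:
Var(X) = 48
SD(X) = √(Var(X)) = √(48) = 4 \sqrt{3}
SD(-5X - 1) = |-5| × SD(X) = 5 × 4 \sqrt{3} = 20 \sqrt{3}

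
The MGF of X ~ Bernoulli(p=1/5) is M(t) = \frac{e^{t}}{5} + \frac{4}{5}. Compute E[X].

To find E[X], compute M^(1)(0):
M^(1)(t) = \frac{e^{t}}{5}
M^(1)(0) = \frac{1}{5}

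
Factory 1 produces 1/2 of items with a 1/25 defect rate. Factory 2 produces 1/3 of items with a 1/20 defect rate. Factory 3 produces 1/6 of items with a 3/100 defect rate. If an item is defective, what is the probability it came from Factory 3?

Using Bayes' theorem:
P(F1) = 1/2, P(D|F1) = 1/25
P(F2) = 1/3, P(D|F2) = 1/20
P(F3) = 1/6, P(D|F3) = 3/100
P(D) = P(D|F1)P(F1) + P(D|F2)P(F2) + P(D|F3)P(F3)
     = \frac{1}{24}
P(F3|D) = P(D|F3)P(F3) / P(D)
= \frac{3}{25}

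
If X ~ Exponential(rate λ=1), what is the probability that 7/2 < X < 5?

P(7/2 < X < 5) = ∫_{7/2}^{5} f(x) dx
where f(x) = e^{- x}
= - \frac{1}{e^{5}} + e^{- \frac{7}{2}}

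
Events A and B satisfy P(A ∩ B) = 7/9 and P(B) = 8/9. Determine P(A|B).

P(A|B) = P(A ∩ B) / P(B)
= (7/9) / (8/9)
= 7/8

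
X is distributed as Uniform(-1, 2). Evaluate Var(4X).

For X ~ Uniform(-1, 2):
Var(X) = \frac{3}{4}
Var(4X) = (4)² × Var(X) = 16 × \frac{3}{4} = 12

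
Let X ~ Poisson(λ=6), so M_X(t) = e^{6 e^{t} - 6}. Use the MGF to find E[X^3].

To find E[X^3], compute M^(3)(0):
M^(1)(t) = 6 e^{t} e^{6 e^{t} - 6}
M^(2)(t) = 36 e^{2 t} e^{6 e^{t} - 6} + 6 e^{t} e^{6 e^{t} - 6}
M^(3)(t) = 216 e^{3 t} e^{6 e^{t} - 6} + 108 e^{2 t} e^{6 e^{t} - 6} + 6 e^{t} e^{6 e^{t} - 6}
M^(3)(0) = 330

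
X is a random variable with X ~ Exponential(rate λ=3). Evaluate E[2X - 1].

For X ~ Exponential(rate λ=3):
E[X] = \frac{1}{3}
E[2X - 1] = 2 × E[X] - 1 = - \frac{1}{3}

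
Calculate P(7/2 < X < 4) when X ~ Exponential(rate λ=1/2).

P(7/2 < X < 4) = ∫_{7/2}^{4} f(x) dx
where f(x) = \frac{e^{- \frac{x}{2}}}{2}
= - \frac{1}{e^{2}} + e^{- \frac{7}{4}}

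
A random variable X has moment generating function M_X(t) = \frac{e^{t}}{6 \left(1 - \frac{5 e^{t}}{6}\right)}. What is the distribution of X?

The MGF M(t) = \frac{e^{t}}{6 \left(1 - \frac{5 e^{t}}{6}\right)} is the standard form for the Geometric distribution.
Comparing with the known MGF formula identifies: Geometric(p=1/6), X = trial number of first success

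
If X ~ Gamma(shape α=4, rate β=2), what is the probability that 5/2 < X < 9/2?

P(5/2 < X < 9/2) = ∫_{5/2}^{9/2} f(x) dx
where f(x) = \frac{8 x^{3} e^{- 2 x}}{3}
= \frac{2 \left(-258 + 59 e^{4}\right)}{3 e^{9}}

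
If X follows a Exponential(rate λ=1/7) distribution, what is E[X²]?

Using the identity E[X²] = Var(X) + (E[X])²:
E[X] = 7
Var(X) = 49
E[X²] = 49 + (7)²
= 98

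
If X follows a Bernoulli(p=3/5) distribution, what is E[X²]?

Using the identity E[X²] = Var(X) + (E[X])²:
E[X] = \frac{3}{5}
Var(X) = \frac{6}{25}
E[X²] = \frac{6}{25} + (\frac{3}{5})²
= \frac{3}{5}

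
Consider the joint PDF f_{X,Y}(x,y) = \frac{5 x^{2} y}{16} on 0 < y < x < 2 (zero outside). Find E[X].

f_X(x) = ∫_0^x \frac{5 x^{2} y}{16} dy = \frac{5 x^{4}}{32}
E[X] = ∫_0^2 x × (\frac{5 x^{4}}{32}) dx = \frac{5}{3}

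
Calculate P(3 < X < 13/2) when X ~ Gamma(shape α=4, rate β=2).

P(3 < X < 13/2) = ∫_{3}^{13/2} f(x) dx
where f(x) = \frac{8 x^{3} e^{- 2 x}}{3}
= \frac{-1394 + 183 e^{7}}{3 e^{13}}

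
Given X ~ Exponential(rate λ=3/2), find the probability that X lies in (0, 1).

P(0 < X < 1) = ∫_{0}^{1} f(x) dx
where f(x) = \frac{3 e^{- \frac{3 x}{2}}}{2}
= 1 - e^{- \frac{3}{2}}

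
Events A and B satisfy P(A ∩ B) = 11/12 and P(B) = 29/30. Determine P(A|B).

P(A|B) = P(A ∩ B) / P(B)
= (11/12) / (29/30)
= 55/58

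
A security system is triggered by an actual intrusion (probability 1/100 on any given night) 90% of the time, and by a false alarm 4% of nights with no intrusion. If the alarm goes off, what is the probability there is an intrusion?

Let D = the rare event, + = positive/flagged.
P(D) = 1/100
P(+|D) = 90/100 = 9/10
P(+|D') = 4/100 = 1/25
P(+) = P(+|D)P(D) + P(+|D')P(D')
     = \frac{9}{10} × \frac{1}{100} + \frac{1}{25} × \frac{99}{100}
     = \frac{243}{5000}
P(D|+) = P(+|D)P(D)/P(+) = \frac{5}{27}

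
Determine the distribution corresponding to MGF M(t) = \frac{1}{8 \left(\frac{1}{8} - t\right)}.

The MGF M(t) = \frac{1}{8 \left(\frac{1}{8} - t\right)} is the standard form for the Exponential distribution.
Comparing with the known MGF formula identifies: Exponential(rate λ=1/8)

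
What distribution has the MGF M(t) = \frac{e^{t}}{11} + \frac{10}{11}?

The MGF M(t) = \frac{e^{t}}{11} + \frac{10}{11} is the standard form for the Bernoulli distribution.
Comparing with the known MGF formula identifies: Bernoulli(p=1/11)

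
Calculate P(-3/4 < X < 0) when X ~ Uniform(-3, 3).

P(-3/4 < X < 0) = ∫_{-3/4}^{0} f(x) dx
where f(x) = \frac{1}{6}
= \frac{1}{8}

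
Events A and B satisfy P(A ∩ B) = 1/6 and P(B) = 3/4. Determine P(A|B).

P(A|B) = P(A ∩ B) / P(B)
= (1/6) / (3/4)
= 2/9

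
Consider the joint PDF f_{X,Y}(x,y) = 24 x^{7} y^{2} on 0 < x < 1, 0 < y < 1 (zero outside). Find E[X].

E[X] = ∫_0^1 ∫_0^1 x × f(x,y) dy dx
= ∫_0^1 ∫_0^1 x × (24 x^{7} y^{2}) dy dx
= \frac{8}{9}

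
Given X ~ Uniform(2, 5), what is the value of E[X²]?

Using the identity E[X²] = Var(X) + (E[X])²:
E[X] = \frac{7}{2}
Var(X) = \frac{3}{4}
E[X²] = \frac{3}{4} + (\frac{7}{2})²
= 13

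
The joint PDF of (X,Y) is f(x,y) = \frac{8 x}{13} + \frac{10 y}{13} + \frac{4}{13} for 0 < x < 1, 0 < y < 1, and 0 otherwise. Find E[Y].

E[Y] = ∫_0^1 ∫_0^1 y × f(x,y) dx dy
= \frac{22}{39}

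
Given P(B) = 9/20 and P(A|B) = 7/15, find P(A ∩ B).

By definition, P(A|B) = P(A ∩ B) / P(B)
So P(A ∩ B) = P(A|B) × P(B)
= 7/15 × 9/20
= 21/100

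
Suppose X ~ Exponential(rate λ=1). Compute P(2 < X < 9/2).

P(2 < X < 9/2) = ∫_{2}^{9/2} f(x) dx
where f(x) = e^{- x}
= - \frac{1}{e^{\frac{9}{2}}} + e^{-2}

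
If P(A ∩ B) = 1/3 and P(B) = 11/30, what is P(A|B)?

P(A|B) = P(A ∩ B) / P(B)
= (1/3) / (11/30)
= 10/11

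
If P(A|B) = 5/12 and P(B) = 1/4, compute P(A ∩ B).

By definition, P(A|B) = P(A ∩ B) / P(B)
So P(A ∩ B) = P(A|B) × P(B)
= 5/12 × 1/4
= 5/48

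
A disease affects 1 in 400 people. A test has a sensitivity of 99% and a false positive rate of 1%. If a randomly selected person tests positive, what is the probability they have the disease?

Let D = the rare event, + = positive/flagged.
P(D) = 1/400
P(+|D) = 99/100
P(+|D') = 1/100
P(+) = P(+|D)P(D) + P(+|D')P(D')
     = \frac{99}{100} × \frac{1}{400} + \frac{1}{100} × \frac{399}{400}
     = \frac{249}{20000}
P(D|+) = P(+|D)P(D)/P(+) = \frac{33}{166}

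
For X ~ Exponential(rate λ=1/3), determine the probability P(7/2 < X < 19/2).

P(7/2 < X < 19/2) = ∫_{7/2}^{19/2} f(x) dx
where f(x) = \frac{e^{- \frac{x}{3}}}{3}
= - \frac{1 - e^{2}}{e^{\frac{19}{6}}}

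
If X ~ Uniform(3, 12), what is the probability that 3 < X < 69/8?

P(3 < X < 69/8) = ∫_{3}^{69/8} f(x) dx
where f(x) = \frac{1}{9}
= \frac{5}{8}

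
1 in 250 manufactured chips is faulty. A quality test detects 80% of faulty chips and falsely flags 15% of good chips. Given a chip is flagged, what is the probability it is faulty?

Let D = the rare event, + = positive/flagged.
P(D) = 1/250
P(+|D) = 80/100 = 4/5
P(+|D') = 15/100 = 3/20
P(+) = P(+|D)P(D) + P(+|D')P(D')
     = \frac{4}{5} × \frac{1}{250} + \frac{3}{20} × \frac{249}{250}
     = \frac{763}{5000}
P(D|+) = P(+|D)P(D)/P(+) = \frac{16}{763}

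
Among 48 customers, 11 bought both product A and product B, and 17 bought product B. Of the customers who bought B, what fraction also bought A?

P(A ∩ B) = 11/48
P(B) = 17/48
P(A|B) = P(A ∩ B) / P(B) = (11/48) / (17/48) = 11/17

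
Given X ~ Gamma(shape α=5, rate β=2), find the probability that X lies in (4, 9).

P(4 < X < 9) = ∫_{4}^{9} f(x) dx
where f(x) = \frac{4 x^{4} e^{- 2 x}}{3}
= \frac{-5527 + 297 e^{10}}{e^{18}}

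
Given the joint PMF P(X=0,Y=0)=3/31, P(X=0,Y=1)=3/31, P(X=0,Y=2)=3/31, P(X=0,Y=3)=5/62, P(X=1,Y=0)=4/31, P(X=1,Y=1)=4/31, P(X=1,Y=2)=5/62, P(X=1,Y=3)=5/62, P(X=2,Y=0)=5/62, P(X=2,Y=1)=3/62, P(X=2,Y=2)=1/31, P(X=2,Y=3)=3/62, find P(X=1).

P(X=1) = P(X=1,Y=0) + P(X=1,Y=1) + P(X=1,Y=2) + P(X=1,Y=3)
= 4/31 + 4/31 + 5/62 + 5/62
= 13/31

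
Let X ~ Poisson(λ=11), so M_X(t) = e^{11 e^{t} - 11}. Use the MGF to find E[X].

To find E[X], compute M^(1)(0):
M^(1)(t) = 11 e^{t} e^{11 e^{t} - 11}
M^(1)(0) = 11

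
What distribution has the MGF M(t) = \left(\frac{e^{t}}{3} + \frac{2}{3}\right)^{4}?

The MGF M(t) = \left(\frac{e^{t}}{3} + \frac{2}{3}\right)^{4} is the standard form for the Binomial distribution.
Comparing with the known MGF formula identifies: Binomial(n=4, p=1/3)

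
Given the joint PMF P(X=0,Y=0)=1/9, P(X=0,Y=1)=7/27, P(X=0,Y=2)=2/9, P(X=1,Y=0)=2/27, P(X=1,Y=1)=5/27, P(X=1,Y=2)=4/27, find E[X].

First find marginal of X:
P(X=0) = 16/27
P(X=1) = 11/27
E[X] = 0 × 16/27 + 1 × 11/27 = 11/27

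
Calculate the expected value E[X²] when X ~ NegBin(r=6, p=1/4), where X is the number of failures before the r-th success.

Using the identity E[X²] = Var(X) + (E[X])²:
E[X] = 18
Var(X) = 72
E[X²] = 72 + (18)²
= 396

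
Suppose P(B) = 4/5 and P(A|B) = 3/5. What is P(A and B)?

By definition, P(A|B) = P(A ∩ B) / P(B)
So P(A ∩ B) = P(A|B) × P(B)
= 3/5 × 4/5
= 12/25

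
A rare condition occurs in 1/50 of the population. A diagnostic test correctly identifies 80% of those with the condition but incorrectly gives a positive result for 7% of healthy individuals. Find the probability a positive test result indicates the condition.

Let D = the rare event, + = positive/flagged.
P(D) = 1/50
P(+|D) = 80/100 = 4/5
P(+|D') = 7/100
P(+) = P(+|D)P(D) + P(+|D')P(D')
     = \frac{4}{5} × \frac{1}{50} + \frac{7}{100} × \frac{49}{50}
     = \frac{423}{5000}
P(D|+) = P(+|D)P(D)/P(+) = \frac{80}{423}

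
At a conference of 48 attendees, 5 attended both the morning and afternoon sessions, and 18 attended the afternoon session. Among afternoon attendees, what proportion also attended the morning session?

P(A ∩ B) = 5/48
P(B) = 18/48 = 3/8
P(A|B) = P(A ∩ B) / P(B) = (5/48) / (3/8) = 5/18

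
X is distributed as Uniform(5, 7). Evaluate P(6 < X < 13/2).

P(6 < X < 13/2) = ∫_{6}^{13/2} f(x) dx
where f(x) = \frac{1}{2}
= \frac{1}{4}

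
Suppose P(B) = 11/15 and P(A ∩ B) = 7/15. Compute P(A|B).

P(A|B) = P(A ∩ B) / P(B)
= (7/15) / (11/15)
= 7/11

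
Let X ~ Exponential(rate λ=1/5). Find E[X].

For X ~ Exponential(rate λ=1/5), the expected value is:
E[X] = 5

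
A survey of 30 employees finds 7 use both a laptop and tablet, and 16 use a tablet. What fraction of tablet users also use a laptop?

P(A ∩ B) = 7/30
P(B) = 16/30 = 8/15
P(A|B) = P(A ∩ B) / P(B) = (7/30) / (8/15) = 7/16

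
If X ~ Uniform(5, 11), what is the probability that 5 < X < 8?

P(5 < X < 8) = ∫_{5}^{8} f(x) dx
where f(x) = \frac{1}{6}
= \frac{1}{2}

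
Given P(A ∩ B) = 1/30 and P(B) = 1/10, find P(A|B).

P(A|B) = P(A ∩ B) / P(B)
= (1/30) / (1/10)
= 1/3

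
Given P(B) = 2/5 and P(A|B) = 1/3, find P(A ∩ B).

By definition, P(A|B) = P(A ∩ B) / P(B)
So P(A ∩ B) = P(A|B) × P(B)
= 1/3 × 2/5
= 2/15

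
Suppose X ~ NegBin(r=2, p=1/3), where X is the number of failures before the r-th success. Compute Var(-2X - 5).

For X ~ NegBin(r=2, p=1/3), where X is the number of failures before the r-th success:
Var(X) = 12
Var(-2X - 5) = (-2)² × Var(X) = 4 × 12 = 48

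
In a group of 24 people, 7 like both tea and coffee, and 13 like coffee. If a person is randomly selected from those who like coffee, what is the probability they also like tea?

P(A ∩ B) = 7/24
P(B) = 13/24
P(A|B) = P(A ∩ B) / P(B) = (7/24) / (13/24) = 7/13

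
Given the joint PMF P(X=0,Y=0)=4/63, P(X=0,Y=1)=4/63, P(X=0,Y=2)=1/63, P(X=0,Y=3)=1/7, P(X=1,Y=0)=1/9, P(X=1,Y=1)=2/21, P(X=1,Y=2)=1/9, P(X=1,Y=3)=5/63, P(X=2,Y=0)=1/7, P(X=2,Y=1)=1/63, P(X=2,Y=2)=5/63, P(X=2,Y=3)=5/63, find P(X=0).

P(X=0) = P(X=0,Y=0) + P(X=0,Y=1) + P(X=0,Y=2) + P(X=0,Y=3)
= 4/63 + 4/63 + 1/63 + 1/7
= 2/7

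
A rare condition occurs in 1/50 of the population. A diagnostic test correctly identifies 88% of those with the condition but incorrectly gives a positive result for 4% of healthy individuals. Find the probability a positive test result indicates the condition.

Let D = the rare event, + = positive/flagged.
P(D) = 1/50
P(+|D) = 88/100 = 22/25
P(+|D') = 4/100 = 1/25
P(+) = P(+|D)P(D) + P(+|D')P(D')
     = \frac{22}{25} × \frac{1}{50} + \frac{1}{25} × \frac{49}{50}
     = \frac{71}{1250}
P(D|+) = P(+|D)P(D)/P(+) = \frac{22}{71}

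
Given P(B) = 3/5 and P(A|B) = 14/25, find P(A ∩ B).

By definition, P(A|B) = P(A ∩ B) / P(B)
So P(A ∩ B) = P(A|B) × P(B)
= 14/25 × 3/5
= 42/125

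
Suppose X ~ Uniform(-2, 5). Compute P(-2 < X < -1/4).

P(-2 < X < -1/4) = ∫_{-2}^{-1/4} f(x) dx
where f(x) = \frac{1}{7}
= \frac{1}{4}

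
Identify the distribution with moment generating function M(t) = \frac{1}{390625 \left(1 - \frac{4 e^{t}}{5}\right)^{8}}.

The MGF M(t) = \frac{1}{390625 \left(1 - \frac{4 e^{t}}{5}\right)^{8}} is the standard form for the NegativeBinomial distribution.
Comparing with the known MGF formula identifies: NegBin(r=8, p=1/5), X = failures before r-th success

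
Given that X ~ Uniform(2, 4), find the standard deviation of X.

For X ~ Uniform(2, 4):
Var(X) = \frac{1}{3}
SD(X) = √(Var(X)) = √(\frac{1}{3}) = \frac{\sqrt{3}}{3}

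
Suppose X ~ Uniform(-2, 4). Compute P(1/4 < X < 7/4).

P(1/4 < X < 7/4) = ∫_{1/4}^{7/4} f(x) dx
where f(x) = \frac{1}{6}
= \frac{1}{4}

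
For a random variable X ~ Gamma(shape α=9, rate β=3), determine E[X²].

Using the identity E[X²] = Var(X) + (E[X])²:
E[X] = 3
Var(X) = 1
E[X²] = 1 + (3)²
= 10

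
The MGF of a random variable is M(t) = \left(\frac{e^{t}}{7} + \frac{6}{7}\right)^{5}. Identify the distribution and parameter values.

The MGF M(t) = \left(\frac{e^{t}}{7} + \frac{6}{7}\right)^{5} is the standard form for the Binomial distribution.
Comparing with the known MGF formula identifies: Binomial(n=5, p=1/7)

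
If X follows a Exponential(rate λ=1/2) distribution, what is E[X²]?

Using the identity E[X²] = Var(X) + (E[X])²:
E[X] = 2
Var(X) = 4
E[X²] = 4 + (2)²
= 8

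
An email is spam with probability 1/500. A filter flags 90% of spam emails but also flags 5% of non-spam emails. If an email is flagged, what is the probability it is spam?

Let D = the rare event, + = positive/flagged.
P(D) = 1/500
P(+|D) = 90/100 = 9/10
P(+|D') = 5/100 = 1/20
P(+) = P(+|D)P(D) + P(+|D')P(D')
     = \frac{9}{10} × \frac{1}{500} + \frac{1}{20} × \frac{499}{500}
     = \frac{517}{10000}
P(D|+) = P(+|D)P(D)/P(+) = \frac{18}{517}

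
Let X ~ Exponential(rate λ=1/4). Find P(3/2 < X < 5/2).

P(3/2 < X < 5/2) = ∫_{3/2}^{5/2} f(x) dx
where f(x) = \frac{e^{- \frac{x}{4}}}{4}
= - \frac{1 - e^{\frac{1}{4}}}{e^{\frac{5}{8}}}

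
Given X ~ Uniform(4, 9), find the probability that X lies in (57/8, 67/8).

P(57/8 < X < 67/8) = ∫_{57/8}^{67/8} f(x) dx
where f(x) = \frac{1}{5}
= \frac{1}{4}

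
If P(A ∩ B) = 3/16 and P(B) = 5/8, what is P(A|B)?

P(A|B) = P(A ∩ B) / P(B)
= (3/16) / (5/8)
= 3/10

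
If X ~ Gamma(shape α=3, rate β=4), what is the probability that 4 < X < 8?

P(4 < X < 8) = ∫_{4}^{8} f(x) dx
where f(x) = 32 x^{2} e^{- 4 x}
= \frac{5 \left(-109 + 29 e^{16}\right)}{e^{32}}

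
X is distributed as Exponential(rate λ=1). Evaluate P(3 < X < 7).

P(3 < X < 7) = ∫_{3}^{7} f(x) dx
where f(x) = e^{- x}
= - \frac{1 - e^{4}}{e^{7}}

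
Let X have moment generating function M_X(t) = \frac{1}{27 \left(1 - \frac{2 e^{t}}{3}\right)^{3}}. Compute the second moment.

To find E[X^2], compute M^(2)(0):
M^(1)(t) = \frac{2 e^{t}}{27 \left(1 - \frac{2 e^{t}}{3}\right)^{4}}
M^(2)(t) = \frac{2 e^{t}}{27 \left(1 - \frac{2 e^{t}}{3}\right)^{4}} + \frac{16 e^{2 t}}{81 \left(1 - \frac{2 e^{t}}{3}\right)^{5}}
M^(2)(0) = 54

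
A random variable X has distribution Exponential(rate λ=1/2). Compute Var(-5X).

For X ~ Exponential(rate λ=1/2):
Var(X) = 4
Var(-5X) = (-5)² × Var(X) = 25 × 4 = 100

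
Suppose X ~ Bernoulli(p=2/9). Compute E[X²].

Using the identity E[X²] = Var(X) + (E[X])²:
E[X] = \frac{2}{9}
Var(X) = \frac{14}{81}
E[X²] = \frac{14}{81} + (\frac{2}{9})²
= \frac{2}{9}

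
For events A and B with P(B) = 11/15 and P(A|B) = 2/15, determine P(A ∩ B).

By definition, P(A|B) = P(A ∩ B) / P(B)
So P(A ∩ B) = P(A|B) × P(B)
= 2/15 × 11/15
= 22/225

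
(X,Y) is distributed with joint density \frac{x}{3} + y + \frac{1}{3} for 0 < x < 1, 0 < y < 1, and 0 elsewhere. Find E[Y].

E[Y] = ∫_0^1 ∫_0^1 y × f(x,y) dx dy
= \frac{7}{12}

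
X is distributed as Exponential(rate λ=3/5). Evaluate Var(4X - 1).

For X ~ Exponential(rate λ=3/5):
Var(X) = \frac{25}{9}
Var(4X - 1) = (4)² × Var(X) = 16 × \frac{25}{9} = \frac{400}{9}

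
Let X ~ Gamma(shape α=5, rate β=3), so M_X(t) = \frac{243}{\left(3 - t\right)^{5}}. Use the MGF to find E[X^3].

To find E[X^3], compute M^(3)(0):
M^(1)(t) = \frac{1215}{\left(3 - t\right)^{6}}
M^(2)(t) = \frac{7290}{\left(3 - t\right)^{7}}
M^(3)(t) = \frac{51030}{\left(3 - t\right)^{8}}
M^(3)(0) = \frac{70}{9}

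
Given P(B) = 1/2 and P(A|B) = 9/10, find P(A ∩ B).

By definition, P(A|B) = P(A ∩ B) / P(B)
So P(A ∩ B) = P(A|B) × P(B)
= 9/10 × 1/2
= 9/20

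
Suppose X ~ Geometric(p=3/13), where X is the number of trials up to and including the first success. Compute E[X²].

Using the identity E[X²] = Var(X) + (E[X])²:
E[X] = \frac{13}{3}
Var(X) = \frac{130}{9}
E[X²] = \frac{130}{9} + (\frac{13}{3})²
= \frac{299}{9}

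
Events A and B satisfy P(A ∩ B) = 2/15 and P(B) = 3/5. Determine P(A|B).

P(A|B) = P(A ∩ B) / P(B)
= (2/15) / (3/5)
= 2/9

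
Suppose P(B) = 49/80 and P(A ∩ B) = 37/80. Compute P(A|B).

P(A|B) = P(A ∩ B) / P(B)
= (37/80) / (49/80)
= 37/49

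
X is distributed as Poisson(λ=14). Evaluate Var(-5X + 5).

For X ~ Poisson(λ=14):
Var(X) = 14
Var(-5X + 5) = (-5)² × Var(X) = 25 × 14 = 350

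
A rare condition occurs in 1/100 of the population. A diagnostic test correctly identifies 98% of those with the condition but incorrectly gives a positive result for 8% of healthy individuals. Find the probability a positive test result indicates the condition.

Let D = the rare event, + = positive/flagged.
P(D) = 1/100
P(+|D) = 98/100 = 49/50
P(+|D') = 8/100 = 2/25
P(+) = P(+|D)P(D) + P(+|D')P(D')
     = \frac{49}{50} × \frac{1}{100} + \frac{2}{25} × \frac{99}{100}
     = \frac{89}{1000}
P(D|+) = P(+|D)P(D)/P(+) = \frac{49}{445}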